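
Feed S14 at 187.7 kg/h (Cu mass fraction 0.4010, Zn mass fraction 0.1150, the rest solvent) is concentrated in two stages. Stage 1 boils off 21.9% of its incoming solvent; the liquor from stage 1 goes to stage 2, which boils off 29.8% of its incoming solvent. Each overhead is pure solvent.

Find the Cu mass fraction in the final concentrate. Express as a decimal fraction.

solvent in feed = 187.7×0.484 = 90.847 kg/h.
After stage 1: solvent left = (1−0.219)×90.847 = 70.951; stream total = 167.8 kg/h.
After stage 2: solvent left = (1−0.298)×70.951 = 49.808; final concentrate = 146.66 kg/h.
Cu fraction = 75.268/146.66 = 0.5132.

0.5132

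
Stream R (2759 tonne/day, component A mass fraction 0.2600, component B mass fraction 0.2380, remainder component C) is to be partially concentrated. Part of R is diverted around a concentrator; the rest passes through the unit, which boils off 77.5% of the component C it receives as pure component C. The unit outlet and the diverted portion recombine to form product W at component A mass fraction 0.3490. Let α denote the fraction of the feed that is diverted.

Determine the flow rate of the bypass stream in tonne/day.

950.5 tonne/day

All 2759×0.260 = 717.34 tonne/day of component A reaches W, so W = 717.34/0.349 = 2055.4 tonne/day and vapour = 703.58 tonne/day.
The evaporator receives (1−α)·2759 of feed at 0.502 component C and removes 0.775 of that component C:
0.775×0.502×(1−α)×2759 = 703.58
(1−α) = 703.58/1073.4 = 0.6555;  α = 0.3445.
Bypass flow = 0.3445×2759 = 950.53 tonne/day.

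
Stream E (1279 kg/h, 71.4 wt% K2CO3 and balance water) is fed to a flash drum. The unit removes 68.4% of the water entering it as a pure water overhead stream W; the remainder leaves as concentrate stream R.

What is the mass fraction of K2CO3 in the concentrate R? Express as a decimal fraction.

0.8876

K2CO3 is not removed: 1279×0.714 = 913.21 kg/h of K2CO3 enters R.
water entering = 1279×0.286 = 365.79 kg/h; overhead removed = 0.684×365.79 = 250.2 kg/h.
Concentrate = 1279 − 250.2 = 1028.8 kg/h.
Mass fraction = 913.21/1028.8 = 0.8876.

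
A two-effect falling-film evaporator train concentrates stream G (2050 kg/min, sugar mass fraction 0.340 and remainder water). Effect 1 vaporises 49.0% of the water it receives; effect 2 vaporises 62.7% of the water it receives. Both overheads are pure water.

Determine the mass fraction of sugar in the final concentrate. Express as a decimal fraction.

0.730

water in feed = 2050×0.660 = 1353 kg/min.
After stage 1: water left = (1−0.490)×1353 = 690.03; stream total = 1387 kg/min.
After stage 2: water left = (1−0.627)×690.03 = 257.38; final concentrate = 954.38 kg/min.
sugar fraction = 697/954.38 = 0.730.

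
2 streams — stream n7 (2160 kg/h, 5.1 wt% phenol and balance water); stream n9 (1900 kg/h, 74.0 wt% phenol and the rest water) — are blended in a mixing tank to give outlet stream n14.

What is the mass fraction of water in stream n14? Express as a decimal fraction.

Total flow out = 2160 + 1900 = 4060 kg/h.
water in = 2160×0.949 + 1900×0.260 = 2543.8 kg/h.
water mass fraction in n14 = 2543.8/4060 = 0.627.

0.627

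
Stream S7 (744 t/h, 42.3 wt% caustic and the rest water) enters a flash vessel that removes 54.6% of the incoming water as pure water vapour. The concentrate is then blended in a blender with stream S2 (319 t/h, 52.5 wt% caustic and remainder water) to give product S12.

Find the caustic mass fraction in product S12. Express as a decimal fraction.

0.582

Vapour removed = 0.546×0.577×744 = 234.39 t/h; concentrate = 509.61 t/h.
caustic reaching the mixer = 314.71 (from concentrate) + 319×0.525 = 482.19 t/h.
Product flow = 509.61 + 319 = 828.61 t/h; caustic fraction = 0.582.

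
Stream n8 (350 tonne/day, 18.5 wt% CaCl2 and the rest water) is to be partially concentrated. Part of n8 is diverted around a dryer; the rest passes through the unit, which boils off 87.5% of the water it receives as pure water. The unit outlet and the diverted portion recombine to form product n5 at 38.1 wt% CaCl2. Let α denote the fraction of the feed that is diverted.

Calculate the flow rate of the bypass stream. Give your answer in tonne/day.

All 350×0.185 = 64.75 tonne/day of CaCl2 reaches n5, so n5 = 64.75/0.381 = 169.95 tonne/day and vapour = 180.05 tonne/day.
The evaporator receives (1−α)·350 of feed at 0.815 water and removes 0.875 of that water:
0.875×0.815×(1−α)×350 = 180.05
(1−α) = 180.05/249.59 = 0.7214;  α = 0.2786.
Bypass flow = 0.2786×350 = 97.516 tonne/day.

97.52 tonne/day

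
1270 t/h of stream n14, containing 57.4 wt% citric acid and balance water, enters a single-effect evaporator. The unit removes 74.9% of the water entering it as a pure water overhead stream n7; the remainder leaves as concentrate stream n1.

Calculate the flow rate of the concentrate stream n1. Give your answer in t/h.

864.8 t/h

water entering = 1270×0.426 = 541.02 t/h; overhead removed = 0.749×541.02 = 405.22 t/h.
Concentrate = 1270 − 405.22 = 864.78 t/h.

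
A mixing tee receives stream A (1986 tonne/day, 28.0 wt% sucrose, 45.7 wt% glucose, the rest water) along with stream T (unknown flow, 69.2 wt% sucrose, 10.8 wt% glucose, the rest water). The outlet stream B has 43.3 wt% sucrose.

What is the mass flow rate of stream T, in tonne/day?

Let T be the unknown flow. Total out = 1986 + T.
sucrose balance: 556.08 + 0.692·T = 0.433·(1986 + T)
(0.692 − 0.433)·T = 0.433×1986 − 556.08 = 303.86
T = 303.86 / 0.259 = 1173.2 tonne/day

1173 tonne/day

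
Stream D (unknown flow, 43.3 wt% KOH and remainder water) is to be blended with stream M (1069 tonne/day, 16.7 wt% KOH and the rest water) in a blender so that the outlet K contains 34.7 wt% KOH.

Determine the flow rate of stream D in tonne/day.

2237 tonne/day

Let D be the unknown flow. Total out = 1069 + D.
KOH balance: 178.52 + 0.433·D = 0.347·(1069 + D)
(0.433 − 0.347)·D = 0.347×1069 − 178.52 = 192.42
D = 192.42 / 0.086 = 2237.4 tonne/day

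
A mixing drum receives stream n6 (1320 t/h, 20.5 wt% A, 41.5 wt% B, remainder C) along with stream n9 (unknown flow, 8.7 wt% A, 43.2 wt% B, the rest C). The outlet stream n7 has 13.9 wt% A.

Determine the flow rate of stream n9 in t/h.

1675 t/h

Let n9 be the unknown flow. Total out = 1320 + n9.
A balance: 270.6 + 0.087·n9 = 0.139·(1320 + n9)
(0.087 − 0.139)·n9 = 0.139×1320 − 270.6 = -87.12
n9 = -87.12 / -0.052 = 1675.4 t/h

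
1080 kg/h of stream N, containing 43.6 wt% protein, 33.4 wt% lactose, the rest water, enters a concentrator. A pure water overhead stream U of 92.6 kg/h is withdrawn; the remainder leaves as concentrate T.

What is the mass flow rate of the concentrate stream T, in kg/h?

987.4 kg/h

Concentrate = 1080 − 92.6 = 987.4 kg/h.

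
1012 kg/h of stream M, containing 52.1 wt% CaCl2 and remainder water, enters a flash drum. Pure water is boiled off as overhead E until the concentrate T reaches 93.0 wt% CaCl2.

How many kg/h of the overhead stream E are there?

CaCl2 is conserved: 1012×0.521 = 527.25 kg/h all reports to the concentrate.
Concentrate = 527.25/(target fraction) = 566.94 kg/h.
Overhead = 1012 − 566.94 = 445.06 kg/h.

445.1 kg/h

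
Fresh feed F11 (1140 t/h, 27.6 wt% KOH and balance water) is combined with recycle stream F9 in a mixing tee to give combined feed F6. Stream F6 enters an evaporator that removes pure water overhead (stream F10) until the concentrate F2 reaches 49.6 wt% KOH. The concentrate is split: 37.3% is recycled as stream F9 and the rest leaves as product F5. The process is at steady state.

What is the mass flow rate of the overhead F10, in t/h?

505.6 t/h

Overall KOH balance (none leaves overhead): KOH in fresh feed = KOH in product, i.e. 1140×0.276 = (1−0.373)·F2·0.496.
F2 = 314.64/(0.496×0.627) = 1011.7 t/h.
Recycle F9 = 0.373×1011.7 = 377.38 t/h.
Combined feed F6 = 1140 + 377.38 = 1517.4 t/h.
Overhead F10 = F6 − F2 = 1517.4 − 1011.7 = 505.65 t/h.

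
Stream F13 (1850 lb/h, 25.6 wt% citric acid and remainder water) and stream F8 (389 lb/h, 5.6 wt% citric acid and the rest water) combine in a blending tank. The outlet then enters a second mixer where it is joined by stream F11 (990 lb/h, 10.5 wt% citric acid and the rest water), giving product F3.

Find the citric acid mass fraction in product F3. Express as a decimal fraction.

Overall, product flow = 3229 lb/h.
citric acid in = 1850×0.256 + 389×0.056 + 990×0.105 = 599.33 lb/h.
citric acid fraction in F3 = 0.186.

0.186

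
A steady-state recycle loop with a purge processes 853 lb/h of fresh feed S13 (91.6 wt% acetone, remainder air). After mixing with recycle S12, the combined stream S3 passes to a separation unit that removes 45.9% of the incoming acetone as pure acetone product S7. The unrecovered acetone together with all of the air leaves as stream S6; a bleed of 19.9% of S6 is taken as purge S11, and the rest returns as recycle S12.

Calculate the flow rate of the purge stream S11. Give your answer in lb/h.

air enters only via S13 and leaves only via the purge: 853×0.084 = 0.199×(air in S6), and the separation unit passes all air, so air in S3 = air in S6 = 360.06 lb/h.
acetone in S3: m_A = 853×0.916 + (1−0.199)·(1−0.459)·m_A, so m_A = 781.35/0.5667 = 1378.9 lb/h.
S6 = (1−0.459)×1378.9 + 360.06 = 1106 lb/h.
Purge S11 = 0.199×1106 = 220.1 lb/h.

220.1 lb/h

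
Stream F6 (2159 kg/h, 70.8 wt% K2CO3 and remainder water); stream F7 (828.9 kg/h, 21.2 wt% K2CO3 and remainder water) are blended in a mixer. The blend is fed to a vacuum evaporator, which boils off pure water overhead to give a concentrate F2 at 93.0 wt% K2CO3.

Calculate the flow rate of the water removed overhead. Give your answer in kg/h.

K2CO3 entering = 2159×0.708 + 828.9×0.212 = 1704.3 kg/h.
All K2CO3 reports to F2, so F2 = 1704.3/0.930 = 1832.6 kg/h.
Total feed = 2987.9 kg/h; overhead = 2987.9 − 1832.6 = 1155.3 kg/h.

1155 kg/h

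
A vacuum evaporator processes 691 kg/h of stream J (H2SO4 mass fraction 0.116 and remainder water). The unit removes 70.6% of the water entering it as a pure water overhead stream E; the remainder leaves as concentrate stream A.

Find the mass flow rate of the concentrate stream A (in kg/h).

259.7 kg/h

water entering = 691×0.884 = 610.84 kg/h; overhead removed = 0.706×610.84 = 431.26 kg/h.
Concentrate = 691 − 431.26 = 259.74 kg/h.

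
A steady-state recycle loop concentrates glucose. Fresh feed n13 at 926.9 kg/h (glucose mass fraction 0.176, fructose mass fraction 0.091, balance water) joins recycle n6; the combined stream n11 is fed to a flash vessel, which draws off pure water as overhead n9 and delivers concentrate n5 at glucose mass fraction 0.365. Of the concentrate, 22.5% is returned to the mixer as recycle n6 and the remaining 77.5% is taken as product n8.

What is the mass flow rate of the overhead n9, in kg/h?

480 kg/h

Overall glucose balance (none leaves overhead): glucose in fresh feed = glucose in product, i.e. 926.9×0.176 = (1−0.225)·n5·0.365.
n5 = 163.13/(0.365×0.775) = 576.7 kg/h.
Recycle n6 = 0.225×576.7 = 129.76 kg/h.
Combined feed n11 = 926.9 + 129.76 = 1056.7 kg/h.
Overhead n9 = n11 − n5 = 1056.7 − 576.7 = 479.96 kg/h.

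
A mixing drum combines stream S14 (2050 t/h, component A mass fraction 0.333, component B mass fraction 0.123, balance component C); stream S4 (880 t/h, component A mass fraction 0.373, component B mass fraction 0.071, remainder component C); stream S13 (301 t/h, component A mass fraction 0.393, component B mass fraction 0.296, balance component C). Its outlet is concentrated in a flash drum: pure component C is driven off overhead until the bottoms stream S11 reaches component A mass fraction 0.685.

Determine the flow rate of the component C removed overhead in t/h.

1583 t/h

component A entering = 2050×0.333 + 880×0.373 + 301×0.393 = 1129.2 t/h.
All component A reports to S11, so S11 = 1129.2/0.685 = 1648.4 t/h.
Total feed = 3231 t/h; overhead = 3231 − 1648.4 = 1582.6 t/h.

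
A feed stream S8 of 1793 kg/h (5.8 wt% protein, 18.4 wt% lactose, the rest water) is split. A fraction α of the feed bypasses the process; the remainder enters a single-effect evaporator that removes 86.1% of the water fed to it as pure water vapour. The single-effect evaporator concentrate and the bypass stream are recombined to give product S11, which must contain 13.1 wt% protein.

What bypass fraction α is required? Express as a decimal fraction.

All 1793×0.058 = 103.99 kg/h of protein reaches S11, so S11 = 103.99/0.131 = 793.85 kg/h and vapour = 999.15 kg/h.
The evaporator receives (1−α)·1793 of feed at 0.758 water and removes 0.861 of that water:
0.861×0.758×(1−α)×1793 = 999.15
(1−α) = 999.15/1170.2 = 0.8538;  α = 0.1462.

0.146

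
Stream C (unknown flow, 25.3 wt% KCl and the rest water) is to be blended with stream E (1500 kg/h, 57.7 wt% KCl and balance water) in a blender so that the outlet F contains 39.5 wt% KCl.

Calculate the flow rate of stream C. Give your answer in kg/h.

Let C be the unknown flow. Total out = 1500 + C.
KCl balance: 865.5 + 0.253·C = 0.395·(1500 + C)
(0.253 − 0.395)·C = 0.395×1500 − 865.5 = -273
C = -273 / -0.142 = 1922.5 kg/h

1923 kg/h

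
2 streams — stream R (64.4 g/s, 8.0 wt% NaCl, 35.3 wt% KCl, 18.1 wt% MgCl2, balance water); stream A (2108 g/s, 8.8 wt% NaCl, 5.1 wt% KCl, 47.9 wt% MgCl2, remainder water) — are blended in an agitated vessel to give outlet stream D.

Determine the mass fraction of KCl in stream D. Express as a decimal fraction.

0.060

Total flow out = 64.4 + 2108 = 2172.4 g/s.
KCl in = 64.4×0.353 + 2108×0.051 = 130.24 g/s.
KCl mass fraction in D = 130.24/2172.4 = 0.060.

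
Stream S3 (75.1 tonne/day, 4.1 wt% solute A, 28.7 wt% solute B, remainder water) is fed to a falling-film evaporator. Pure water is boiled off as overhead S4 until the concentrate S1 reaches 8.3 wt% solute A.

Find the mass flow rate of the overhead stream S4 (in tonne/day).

solute A is conserved: 75.1×0.041 = 3.0791 tonne/day all reports to the concentrate.
Concentrate = 3.0791/(target fraction) = 37.098 tonne/day.
Overhead = 75.1 − 37.098 = 38.002 tonne/day.

38 tonne/day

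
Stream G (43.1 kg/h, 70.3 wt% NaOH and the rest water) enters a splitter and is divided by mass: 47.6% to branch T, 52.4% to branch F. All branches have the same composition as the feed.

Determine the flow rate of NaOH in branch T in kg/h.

14.42 kg/h

Branch T total = 0.476×43.1 = 20.516 kg/h.
NaOH in T = 0.703×20.516 = 14.422 kg/h.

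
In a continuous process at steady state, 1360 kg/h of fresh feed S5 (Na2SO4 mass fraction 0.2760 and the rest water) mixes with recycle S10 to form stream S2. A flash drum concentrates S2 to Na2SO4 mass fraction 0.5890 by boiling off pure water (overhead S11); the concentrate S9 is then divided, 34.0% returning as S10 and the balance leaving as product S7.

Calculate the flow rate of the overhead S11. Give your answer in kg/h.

Overall Na2SO4 balance (none leaves overhead): Na2SO4 in fresh feed = Na2SO4 in product, i.e. 1360×0.276 = (1−0.340)·S9·0.589.
S9 = 375.36/(0.589×0.660) = 965.58 kg/h.
Recycle S10 = 0.340×965.58 = 328.3 kg/h.
Combined feed S2 = 1360 + 328.3 = 1688.3 kg/h.
Overhead S11 = S2 − S9 = 1688.3 − 965.58 = 722.72 kg/h.

722.7 kg/h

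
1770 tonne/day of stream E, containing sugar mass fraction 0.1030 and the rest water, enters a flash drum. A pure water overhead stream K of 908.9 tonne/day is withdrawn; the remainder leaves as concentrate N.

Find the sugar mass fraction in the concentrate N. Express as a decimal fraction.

sugar is not removed: 1770×0.103 = 182.31 tonne/day of sugar enters N.
Concentrate = 1770 − 908.9 = 861.1 tonne/day.
Mass fraction = 182.31/861.1 = 0.2117.

0.2117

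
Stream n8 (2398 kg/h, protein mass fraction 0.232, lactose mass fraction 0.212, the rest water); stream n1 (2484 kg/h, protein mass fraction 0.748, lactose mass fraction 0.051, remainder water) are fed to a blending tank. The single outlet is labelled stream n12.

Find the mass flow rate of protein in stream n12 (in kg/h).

protein out = protein in = 2398×0.232 + 2484×0.748 = 2414.4 kg/h.

2414 kg/h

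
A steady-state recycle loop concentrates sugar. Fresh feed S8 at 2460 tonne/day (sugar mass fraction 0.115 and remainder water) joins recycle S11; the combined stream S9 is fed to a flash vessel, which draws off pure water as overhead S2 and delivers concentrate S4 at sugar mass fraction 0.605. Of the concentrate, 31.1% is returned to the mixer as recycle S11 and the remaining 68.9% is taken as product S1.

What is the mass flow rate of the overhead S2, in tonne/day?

1992 tonne/day

Overall sugar balance (none leaves overhead): sugar in fresh feed = sugar in product, i.e. 2460×0.115 = (1−0.311)·S4·0.605.
S4 = 282.9/(0.605×0.689) = 678.67 tonne/day.
Recycle S11 = 0.311×678.67 = 211.07 tonne/day.
Combined feed S9 = 2460 + 211.07 = 2671.1 tonne/day.
Overhead S2 = S9 − S4 = 2671.1 − 678.67 = 1992.4 tonne/day.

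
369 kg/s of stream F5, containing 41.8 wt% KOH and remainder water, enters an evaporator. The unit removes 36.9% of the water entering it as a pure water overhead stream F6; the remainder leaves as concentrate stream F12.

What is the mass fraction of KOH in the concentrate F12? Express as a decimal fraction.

KOH is not removed: 369×0.418 = 154.24 kg/s of KOH enters F12.
water entering = 369×0.582 = 214.76 kg/s; overhead removed = 0.369×214.76 = 79.246 kg/s.
Concentrate = 369 − 79.246 = 289.75 kg/s.
Mass fraction = 154.24/289.75 = 0.5323.

0.5323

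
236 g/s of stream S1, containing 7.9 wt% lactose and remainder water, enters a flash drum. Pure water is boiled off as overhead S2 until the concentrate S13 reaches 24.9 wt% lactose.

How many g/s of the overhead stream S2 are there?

161.1 g/s

lactose is conserved: 236×0.079 = 18.644 g/s all reports to the concentrate.
Concentrate = 18.644/(target fraction) = 74.876 g/s.
Overhead = 236 − 74.876 = 161.12 g/s.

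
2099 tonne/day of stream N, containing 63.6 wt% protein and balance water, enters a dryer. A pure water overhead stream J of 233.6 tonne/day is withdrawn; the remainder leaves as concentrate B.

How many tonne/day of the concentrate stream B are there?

Concentrate = 2099 − 233.6 = 1865.4 tonne/day.

1865 tonne/day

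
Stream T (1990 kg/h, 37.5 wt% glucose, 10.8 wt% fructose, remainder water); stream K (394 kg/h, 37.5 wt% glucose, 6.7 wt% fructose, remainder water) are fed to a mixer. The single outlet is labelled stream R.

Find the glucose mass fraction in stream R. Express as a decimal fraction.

0.375

Total flow out = 1990 + 394 = 2384 kg/h.
glucose in = 1990×0.375 + 394×0.375 = 894 kg/h.
glucose mass fraction in R = 894/2384 = 0.375.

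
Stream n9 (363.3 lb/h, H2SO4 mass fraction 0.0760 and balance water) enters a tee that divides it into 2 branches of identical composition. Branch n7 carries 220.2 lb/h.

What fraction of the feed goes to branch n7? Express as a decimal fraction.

0.606

Fraction to n7 = 220.2/363.3 = 0.6061.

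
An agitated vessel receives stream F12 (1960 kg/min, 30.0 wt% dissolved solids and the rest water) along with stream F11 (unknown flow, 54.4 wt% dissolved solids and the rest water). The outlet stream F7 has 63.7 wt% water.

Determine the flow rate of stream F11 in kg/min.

Let F11 be the unknown flow. Total out = 1960 + F11.
water balance: 1372 + 0.456·F11 = 0.637·(1960 + F11)
(0.456 − 0.637)·F11 = 0.637×1960 − 1372 = -123.48
F11 = -123.48 / -0.181 = 682.21 kg/min

682.2 kg/min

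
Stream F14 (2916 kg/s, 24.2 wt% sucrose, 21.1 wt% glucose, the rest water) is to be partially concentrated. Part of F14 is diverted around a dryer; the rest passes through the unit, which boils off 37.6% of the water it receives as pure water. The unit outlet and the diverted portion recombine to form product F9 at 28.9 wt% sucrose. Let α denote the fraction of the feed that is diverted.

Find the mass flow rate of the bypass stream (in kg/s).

610.2 kg/s

All 2916×0.242 = 705.67 kg/s of sucrose reaches F9, so F9 = 705.67/0.289 = 2441.8 kg/s and vapour = 474.23 kg/s.
The evaporator receives (1−α)·2916 of feed at 0.547 water and removes 0.376 of that water:
0.376×0.547×(1−α)×2916 = 474.23
(1−α) = 474.23/599.74 = 0.7907;  α = 0.2093.
Bypass flow = 0.2093×2916 = 610.25 kg/s.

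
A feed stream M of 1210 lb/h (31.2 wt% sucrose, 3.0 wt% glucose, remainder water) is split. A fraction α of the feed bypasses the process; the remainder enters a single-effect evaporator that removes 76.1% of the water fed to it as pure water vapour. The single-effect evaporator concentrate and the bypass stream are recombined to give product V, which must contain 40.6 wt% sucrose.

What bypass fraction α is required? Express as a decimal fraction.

All 1210×0.312 = 377.52 lb/h of sucrose reaches V, so V = 377.52/0.406 = 929.85 lb/h and vapour = 280.15 lb/h.
The evaporator receives (1−α)·1210 of feed at 0.658 water and removes 0.761 of that water:
0.761×0.658×(1−α)×1210 = 280.15
(1−α) = 280.15/605.89 = 0.4624;  α = 0.5376.

0.538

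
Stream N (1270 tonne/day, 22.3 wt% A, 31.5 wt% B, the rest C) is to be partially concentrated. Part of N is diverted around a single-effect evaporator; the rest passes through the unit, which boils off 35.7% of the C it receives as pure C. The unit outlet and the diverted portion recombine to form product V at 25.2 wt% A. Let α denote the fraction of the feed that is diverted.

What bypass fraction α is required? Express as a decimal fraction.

0.302

All 1270×0.223 = 283.21 tonne/day of A reaches V, so V = 283.21/0.252 = 1123.8 tonne/day and vapour = 146.15 tonne/day.
The evaporator receives (1−α)·1270 of feed at 0.462 C and removes 0.357 of that C:
0.357×0.462×(1−α)×1270 = 146.15
(1−α) = 146.15/209.47 = 0.6977;  α = 0.3023.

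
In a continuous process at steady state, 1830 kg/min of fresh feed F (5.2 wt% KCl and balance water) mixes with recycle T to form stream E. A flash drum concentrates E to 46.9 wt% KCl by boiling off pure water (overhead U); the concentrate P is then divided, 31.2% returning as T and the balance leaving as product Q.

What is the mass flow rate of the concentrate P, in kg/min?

Overall KCl balance (none leaves overhead): KCl in fresh feed = KCl in product, i.e. 1830×0.052 = (1−0.312)·P·0.469.
P = 95.16/(0.469×0.688) = 294.91 kg/min.

294.9 kg/min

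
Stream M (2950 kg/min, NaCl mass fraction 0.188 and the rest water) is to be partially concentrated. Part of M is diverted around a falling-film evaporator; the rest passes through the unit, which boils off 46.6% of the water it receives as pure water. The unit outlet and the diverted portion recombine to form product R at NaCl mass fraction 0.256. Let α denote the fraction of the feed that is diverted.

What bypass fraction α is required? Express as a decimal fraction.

0.298

All 2950×0.188 = 554.6 kg/min of NaCl reaches R, so R = 554.6/0.256 = 2166.4 kg/min and vapour = 783.59 kg/min.
The evaporator receives (1−α)·2950 of feed at 0.812 water and removes 0.466 of that water:
0.466×0.812×(1−α)×2950 = 783.59
(1−α) = 783.59/1116.3 = 0.7020;  α = 0.2980.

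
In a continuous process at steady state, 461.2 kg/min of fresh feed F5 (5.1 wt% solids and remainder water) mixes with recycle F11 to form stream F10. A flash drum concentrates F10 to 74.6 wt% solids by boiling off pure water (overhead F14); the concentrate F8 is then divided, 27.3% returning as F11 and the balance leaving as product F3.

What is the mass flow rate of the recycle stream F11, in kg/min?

Overall solids balance (none leaves overhead): solids in fresh feed = solids in product, i.e. 461.2×0.051 = (1−0.273)·F8·0.746.
F8 = 23.521/(0.746×0.727) = 43.37 kg/min.
Recycle F11 = 0.273×43.37 = 11.84 kg/min.

11.84 kg/min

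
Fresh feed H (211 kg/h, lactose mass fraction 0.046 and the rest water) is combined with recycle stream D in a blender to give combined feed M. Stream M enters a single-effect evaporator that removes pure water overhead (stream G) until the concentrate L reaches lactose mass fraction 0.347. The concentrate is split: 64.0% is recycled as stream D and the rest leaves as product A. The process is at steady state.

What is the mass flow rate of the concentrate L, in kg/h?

Overall lactose balance (none leaves overhead): lactose in fresh feed = lactose in product, i.e. 211×0.046 = (1−0.640)·L·0.347.
L = 9.706/(0.347×0.360) = 77.698 kg/h.

77.7 kg/h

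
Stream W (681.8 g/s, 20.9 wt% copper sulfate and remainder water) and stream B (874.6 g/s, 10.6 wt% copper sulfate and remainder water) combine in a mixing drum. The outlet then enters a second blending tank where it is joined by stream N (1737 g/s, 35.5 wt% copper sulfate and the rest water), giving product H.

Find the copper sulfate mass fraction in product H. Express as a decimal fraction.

0.259

Overall, product flow = 3293.4 g/s.
copper sulfate in = 681.8×0.209 + 874.6×0.106 + 1737×0.355 = 851.84 g/s.
copper sulfate fraction in H = 0.259.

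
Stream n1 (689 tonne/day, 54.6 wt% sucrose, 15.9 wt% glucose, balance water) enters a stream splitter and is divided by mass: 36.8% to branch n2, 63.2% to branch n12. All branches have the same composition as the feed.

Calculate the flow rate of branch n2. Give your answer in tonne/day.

253.6 tonne/day

Branch n2 flow = 0.368×689 = 253.55 tonne/day.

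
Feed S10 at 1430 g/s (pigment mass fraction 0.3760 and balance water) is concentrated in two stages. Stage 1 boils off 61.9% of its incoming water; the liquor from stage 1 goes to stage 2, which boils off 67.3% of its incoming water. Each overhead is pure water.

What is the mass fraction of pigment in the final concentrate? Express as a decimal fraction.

water in feed = 1430×0.624 = 892.32 g/s.
After stage 1: water left = (1−0.619)×892.32 = 339.97; stream total = 877.65 g/s.
After stage 2: water left = (1−0.673)×339.97 = 111.17; final concentrate = 648.85 g/s.
pigment fraction = 537.68/648.85 = 0.8287.

0.8287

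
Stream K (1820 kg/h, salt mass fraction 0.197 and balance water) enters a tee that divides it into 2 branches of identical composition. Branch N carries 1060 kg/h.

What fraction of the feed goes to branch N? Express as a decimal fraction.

Fraction to N = 1060/1820 = 0.5824.

0.582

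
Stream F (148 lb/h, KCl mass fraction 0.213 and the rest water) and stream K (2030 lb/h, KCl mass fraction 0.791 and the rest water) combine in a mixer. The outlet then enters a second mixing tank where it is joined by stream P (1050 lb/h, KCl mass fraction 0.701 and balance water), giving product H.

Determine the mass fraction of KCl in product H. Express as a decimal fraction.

Overall, product flow = 3228 lb/h.
KCl in = 148×0.213 + 2030×0.791 + 1050×0.701 = 2373.3 lb/h.
KCl fraction in H = 0.735.

0.735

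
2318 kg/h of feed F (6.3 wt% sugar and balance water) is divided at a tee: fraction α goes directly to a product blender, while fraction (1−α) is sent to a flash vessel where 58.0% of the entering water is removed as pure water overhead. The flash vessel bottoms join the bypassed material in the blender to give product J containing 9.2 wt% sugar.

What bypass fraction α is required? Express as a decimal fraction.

All 2318×0.063 = 146.03 kg/h of sugar reaches J, so J = 146.03/0.092 = 1587.3 kg/h and vapour = 730.67 kg/h.
The evaporator receives (1−α)·2318 of feed at 0.937 water and removes 0.580 of that water:
0.580×0.937×(1−α)×2318 = 730.67
(1−α) = 730.67/1259.7 = 0.5800;  α = 0.4200.

0.420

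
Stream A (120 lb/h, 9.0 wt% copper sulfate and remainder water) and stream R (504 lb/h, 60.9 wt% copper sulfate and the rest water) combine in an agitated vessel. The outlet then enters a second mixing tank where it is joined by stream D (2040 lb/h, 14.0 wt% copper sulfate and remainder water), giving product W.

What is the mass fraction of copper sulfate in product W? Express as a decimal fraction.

Overall, product flow = 2664 lb/h.
copper sulfate in = 120×0.090 + 504×0.609 + 2040×0.140 = 603.34 lb/h.
copper sulfate fraction in W = 0.226.

0.226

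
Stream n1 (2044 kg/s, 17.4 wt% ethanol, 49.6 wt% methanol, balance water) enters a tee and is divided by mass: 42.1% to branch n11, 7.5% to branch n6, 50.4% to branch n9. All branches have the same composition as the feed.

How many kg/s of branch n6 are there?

153.3 kg/s

Branch n6 flow = 0.075×2044 = 153.3 kg/s.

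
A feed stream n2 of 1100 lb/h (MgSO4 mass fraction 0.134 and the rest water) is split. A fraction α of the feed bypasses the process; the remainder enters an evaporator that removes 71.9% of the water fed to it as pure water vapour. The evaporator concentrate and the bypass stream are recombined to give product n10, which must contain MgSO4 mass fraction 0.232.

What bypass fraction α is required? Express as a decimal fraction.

All 1100×0.134 = 147.4 lb/h of MgSO4 reaches n10, so n10 = 147.4/0.232 = 635.34 lb/h and vapour = 464.66 lb/h.
The evaporator receives (1−α)·1100 of feed at 0.866 water and removes 0.719 of that water:
0.719×0.866×(1−α)×1100 = 464.66
(1−α) = 464.66/684.92 = 0.6784;  α = 0.3216.

0.322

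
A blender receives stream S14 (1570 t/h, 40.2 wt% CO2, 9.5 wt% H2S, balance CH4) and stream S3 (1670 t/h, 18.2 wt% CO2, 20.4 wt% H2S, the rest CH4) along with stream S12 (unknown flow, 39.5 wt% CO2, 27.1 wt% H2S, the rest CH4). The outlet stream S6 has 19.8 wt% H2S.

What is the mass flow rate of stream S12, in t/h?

2078 t/h

Let S12 be the unknown flow. Total out = 3240 + S12.
H2S balance: 489.83 + 0.271·S12 = 0.198·(3240 + S12)
(0.271 − 0.198)·S12 = 0.198×3240 − 489.83 = 151.69
S12 = 151.69 / 0.073 = 2077.9 t/h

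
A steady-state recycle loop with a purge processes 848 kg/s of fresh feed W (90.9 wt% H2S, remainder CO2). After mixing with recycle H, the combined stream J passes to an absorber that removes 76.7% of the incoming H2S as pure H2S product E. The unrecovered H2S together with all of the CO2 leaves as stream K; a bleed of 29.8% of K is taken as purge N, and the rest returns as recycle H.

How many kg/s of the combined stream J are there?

CO2 enters only via W and leaves only via the purge: 848×0.091 = 0.298×(CO2 in K), and the absorber passes all CO2, so CO2 in J = CO2 in K = 258.95 kg/s.
H2S in J: m_A = 848×0.909 + (1−0.298)·(1−0.767)·m_A, so m_A = 770.83/0.8364 = 921.57 kg/s.
J = 921.57 + 258.95 = 1180.5 kg/s.

1181 kg/s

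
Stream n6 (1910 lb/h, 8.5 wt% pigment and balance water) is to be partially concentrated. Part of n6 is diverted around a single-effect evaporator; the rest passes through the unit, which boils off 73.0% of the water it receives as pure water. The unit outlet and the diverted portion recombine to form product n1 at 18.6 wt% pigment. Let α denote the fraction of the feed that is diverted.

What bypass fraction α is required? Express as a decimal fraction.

All 1910×0.085 = 162.35 lb/h of pigment reaches n1, so n1 = 162.35/0.186 = 872.85 lb/h and vapour = 1037.2 lb/h.
The evaporator receives (1−α)·1910 of feed at 0.915 water and removes 0.730 of that water:
0.730×0.915×(1−α)×1910 = 1037.2
(1−α) = 1037.2/1275.8 = 0.8130;  α = 0.1870.

0.187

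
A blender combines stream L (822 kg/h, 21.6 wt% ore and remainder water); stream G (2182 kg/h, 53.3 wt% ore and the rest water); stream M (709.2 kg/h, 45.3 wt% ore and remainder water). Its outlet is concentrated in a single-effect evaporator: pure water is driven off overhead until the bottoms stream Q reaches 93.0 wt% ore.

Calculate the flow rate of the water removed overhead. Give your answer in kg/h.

1926 kg/h

ore entering = 822×0.216 + 2182×0.533 + 709.2×0.453 = 1661.8 kg/h.
All ore reports to Q, so Q = 1661.8/0.930 = 1786.9 kg/h.
Total feed = 3713.2 kg/h; overhead = 3713.2 − 1786.9 = 1926.3 kg/h.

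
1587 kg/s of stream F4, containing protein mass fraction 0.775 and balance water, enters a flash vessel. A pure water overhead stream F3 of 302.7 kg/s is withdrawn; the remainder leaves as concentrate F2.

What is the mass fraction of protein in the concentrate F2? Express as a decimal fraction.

0.958

protein is not removed: 1587×0.775 = 1229.9 kg/s of protein enters F2.
Concentrate = 1587 − 302.7 = 1284.3 kg/s.
Mass fraction = 1229.9/1284.3 = 0.958.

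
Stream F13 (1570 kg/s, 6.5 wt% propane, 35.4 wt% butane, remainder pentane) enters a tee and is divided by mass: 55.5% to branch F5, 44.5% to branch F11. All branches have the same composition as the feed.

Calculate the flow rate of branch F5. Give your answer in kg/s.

871.4 kg/s

Branch F5 flow = 0.555×1570 = 871.35 kg/s.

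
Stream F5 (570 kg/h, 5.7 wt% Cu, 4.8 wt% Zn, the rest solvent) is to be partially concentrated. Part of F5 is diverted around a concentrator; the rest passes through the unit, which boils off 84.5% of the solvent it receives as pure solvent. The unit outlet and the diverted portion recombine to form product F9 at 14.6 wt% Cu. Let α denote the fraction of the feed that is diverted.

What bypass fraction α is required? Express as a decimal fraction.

0.194

All 570×0.057 = 32.49 kg/h of Cu reaches F9, so F9 = 32.49/0.146 = 222.53 kg/h and vapour = 347.47 kg/h.
The evaporator receives (1−α)·570 of feed at 0.895 solvent and removes 0.845 of that solvent:
0.845×0.895×(1−α)×570 = 347.47
(1−α) = 347.47/431.08 = 0.8060;  α = 0.1940.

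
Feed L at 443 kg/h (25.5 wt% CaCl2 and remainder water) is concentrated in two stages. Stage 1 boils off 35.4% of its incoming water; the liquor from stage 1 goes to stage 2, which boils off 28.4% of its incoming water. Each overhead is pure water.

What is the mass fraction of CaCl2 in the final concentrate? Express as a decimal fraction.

0.425

water in feed = 443×0.745 = 330.04 kg/h.
After stage 1: water left = (1−0.354)×330.04 = 213.2; stream total = 326.17 kg/h.
After stage 2: water left = (1−0.284)×213.2 = 152.65; final concentrate = 265.62 kg/h.
CaCl2 fraction = 112.97/265.62 = 0.425.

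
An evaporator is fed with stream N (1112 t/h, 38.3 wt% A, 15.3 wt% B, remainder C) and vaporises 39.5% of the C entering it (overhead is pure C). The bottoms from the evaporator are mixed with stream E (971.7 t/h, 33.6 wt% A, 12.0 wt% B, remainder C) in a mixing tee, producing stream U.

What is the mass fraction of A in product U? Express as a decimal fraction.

Vapour removed = 0.395×0.464×1112 = 203.81 t/h; concentrate = 908.19 t/h.
A reaching the mixer = 425.9 (from concentrate) + 971.7×0.336 = 752.39 t/h.
Product flow = 908.19 + 971.7 = 1879.9 t/h; A fraction = 0.400.

0.400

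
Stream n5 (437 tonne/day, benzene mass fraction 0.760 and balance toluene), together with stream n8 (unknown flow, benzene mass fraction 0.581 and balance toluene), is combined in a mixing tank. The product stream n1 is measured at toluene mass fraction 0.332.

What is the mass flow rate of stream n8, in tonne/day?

Let n8 be the unknown flow. Total out = 437 + n8.
toluene balance: 104.88 + 0.419·n8 = 0.332·(437 + n8)
(0.419 − 0.332)·n8 = 0.332×437 − 104.88 = 40.204
n8 = 40.204 / 0.087 = 462.11 tonne/day

462.1 tonne/day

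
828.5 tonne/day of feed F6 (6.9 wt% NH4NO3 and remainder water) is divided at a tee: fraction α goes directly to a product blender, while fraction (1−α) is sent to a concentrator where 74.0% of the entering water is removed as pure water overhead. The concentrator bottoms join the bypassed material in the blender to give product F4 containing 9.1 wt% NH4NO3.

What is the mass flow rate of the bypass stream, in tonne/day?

All 828.5×0.069 = 57.167 tonne/day of NH4NO3 reaches F4, so F4 = 57.167/0.091 = 628.2 tonne/day and vapour = 200.3 tonne/day.
The evaporator receives (1−α)·828.5 of feed at 0.931 water and removes 0.740 of that water:
0.740×0.931×(1−α)×828.5 = 200.3
(1−α) = 200.3/570.79 = 0.3509;  α = 0.6491.
Bypass flow = 0.6491×828.5 = 537.77 tonne/day.

537.8 tonne/day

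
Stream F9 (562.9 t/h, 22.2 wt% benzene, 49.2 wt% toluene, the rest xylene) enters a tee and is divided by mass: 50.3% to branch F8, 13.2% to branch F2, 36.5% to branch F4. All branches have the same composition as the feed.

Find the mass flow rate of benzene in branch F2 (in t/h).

Branch F2 total = 0.132×562.9 = 74.303 t/h.
benzene in F2 = 0.222×74.303 = 16.495 t/h.

16.5 t/h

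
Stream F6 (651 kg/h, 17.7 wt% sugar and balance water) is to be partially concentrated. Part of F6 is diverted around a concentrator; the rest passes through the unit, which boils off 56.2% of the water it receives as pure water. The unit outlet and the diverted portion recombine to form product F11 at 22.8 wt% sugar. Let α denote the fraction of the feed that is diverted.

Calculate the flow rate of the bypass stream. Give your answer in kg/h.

336.2 kg/h

All 651×0.177 = 115.23 kg/h of sugar reaches F11, so F11 = 115.23/0.228 = 505.38 kg/h and vapour = 145.62 kg/h.
The evaporator receives (1−α)·651 of feed at 0.823 water and removes 0.562 of that water:
0.562×0.823×(1−α)×651 = 145.62
(1−α) = 145.62/301.1 = 0.4836;  α = 0.5164.
Bypass flow = 0.5164×651 = 336.17 kg/h.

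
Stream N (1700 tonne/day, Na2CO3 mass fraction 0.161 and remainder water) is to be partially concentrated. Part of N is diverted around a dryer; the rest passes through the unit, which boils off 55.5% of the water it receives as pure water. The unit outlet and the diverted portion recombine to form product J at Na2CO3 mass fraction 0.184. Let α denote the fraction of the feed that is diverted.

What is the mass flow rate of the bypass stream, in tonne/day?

All 1700×0.161 = 273.7 tonne/day of Na2CO3 reaches J, so J = 273.7/0.184 = 1487.5 tonne/day and vapour = 212.5 tonne/day.
The evaporator receives (1−α)·1700 of feed at 0.839 water and removes 0.555 of that water:
0.555×0.839×(1−α)×1700 = 212.5
(1−α) = 212.5/791.6 = 0.2684;  α = 0.7316.
Bypass flow = 0.7316×1700 = 1243.6 tonne/day.

1244 tonne/day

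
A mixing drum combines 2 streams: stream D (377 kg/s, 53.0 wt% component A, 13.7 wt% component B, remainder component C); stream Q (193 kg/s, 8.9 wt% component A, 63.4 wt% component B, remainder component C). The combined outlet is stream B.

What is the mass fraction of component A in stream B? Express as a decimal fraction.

0.3807

Total flow out = 377 + 193 = 570 kg/s.
component A in = 377×0.530 + 193×0.089 = 216.99 kg/s.
component A mass fraction in B = 216.99/570 = 0.3807.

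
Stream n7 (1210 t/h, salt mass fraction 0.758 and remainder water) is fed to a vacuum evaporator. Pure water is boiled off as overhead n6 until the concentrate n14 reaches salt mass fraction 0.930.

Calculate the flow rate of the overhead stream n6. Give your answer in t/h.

223.8 t/h

salt is conserved: 1210×0.758 = 917.18 t/h all reports to the concentrate.
Concentrate = 917.18/(target fraction) = 986.22 t/h.
Overhead = 1210 − 986.22 = 223.78 t/h.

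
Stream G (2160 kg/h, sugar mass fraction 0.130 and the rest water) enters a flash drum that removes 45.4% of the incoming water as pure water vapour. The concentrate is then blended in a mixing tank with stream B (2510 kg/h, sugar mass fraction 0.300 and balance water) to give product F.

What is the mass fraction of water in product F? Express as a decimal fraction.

Vapour removed = 0.454×0.870×2160 = 853.16 kg/h; concentrate = 1306.8 kg/h.
water reaching the mixer = 1026 (from concentrate) + 2510×0.700 = 2783 kg/h.
Product flow = 1306.8 + 2510 = 3816.8 kg/h; water fraction = 0.729.

0.729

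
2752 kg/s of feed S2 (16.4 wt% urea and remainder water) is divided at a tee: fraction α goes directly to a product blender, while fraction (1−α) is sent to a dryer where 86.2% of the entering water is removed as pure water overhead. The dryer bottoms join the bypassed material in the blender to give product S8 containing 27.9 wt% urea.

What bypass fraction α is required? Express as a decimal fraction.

0.428

All 2752×0.164 = 451.33 kg/s of urea reaches S8, so S8 = 451.33/0.279 = 1617.7 kg/s and vapour = 1134.3 kg/s.
The evaporator receives (1−α)·2752 of feed at 0.836 water and removes 0.862 of that water:
0.862×0.836×(1−α)×2752 = 1134.3
(1−α) = 1134.3/1983.2 = 0.5720;  α = 0.4280.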